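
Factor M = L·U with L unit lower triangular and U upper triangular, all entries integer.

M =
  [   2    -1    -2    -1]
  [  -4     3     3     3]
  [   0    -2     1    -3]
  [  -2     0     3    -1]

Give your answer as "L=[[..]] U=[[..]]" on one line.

L=[[1,0,0,0],[-2,1,0,0],[0,-2,1,0],[-1,-1,0,1]] U=[[2,-1,-2,-1],[0,1,-1,1],[0,0,-1,-1],[0,0,0,-1]]

  r1 -= -2·r0 → [0,1,-1,1]
  r2 -= 0·r0 → [0,-2,1,-3]
  r3 -= -1·r0 → [0,-1,1,-2]
  r2 -= -2·r1 → [0,0,-1,-1]
  r3 -= -1·r1 → [0,0,0,-1]
  r3 -= 0·r2 → [0,0,0,-1]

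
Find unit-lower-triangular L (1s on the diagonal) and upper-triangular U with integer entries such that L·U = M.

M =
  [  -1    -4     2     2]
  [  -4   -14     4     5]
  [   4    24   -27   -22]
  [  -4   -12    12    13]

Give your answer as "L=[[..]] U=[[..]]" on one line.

L=[[1,0,0,0],[4,1,0,0],[-4,4,1,0],[4,2,-4,1]] U=[[-1,-4,2,2],[0,2,-4,-3],[0,0,-3,-2],[0,0,0,3]]

  R1 -= 4·R0 → [0,2,-4,-3]
  R2 -= -4·R0 → [0,8,-19,-14]
  R3 -= 4·R0 → [0,4,4,5]
  R2 -= 4·R1 → [0,0,-3,-2]
  R3 -= 2·R1 → [0,0,12,11]
  R3 -= -4·R2 → [0,0,0,3]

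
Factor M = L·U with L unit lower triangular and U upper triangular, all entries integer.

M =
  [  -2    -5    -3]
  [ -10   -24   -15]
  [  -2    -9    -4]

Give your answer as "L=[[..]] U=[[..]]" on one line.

L=[[1,0,0],[5,1,0],[1,-4,1]] U=[[-2,-5,-3],[0,1,0],[0,0,-1]]

  r1 -= 5·r0 → [0,1,0]
  r2 -= 1·r0 → [0,-4,-1]
  r2 -= -4·r1 → [0,0,-1]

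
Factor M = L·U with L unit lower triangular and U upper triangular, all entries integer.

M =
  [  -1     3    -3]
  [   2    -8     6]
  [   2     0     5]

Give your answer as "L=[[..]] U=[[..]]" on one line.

L=[[1,0,0],[-2,1,0],[-2,-3,1]] U=[[-1,3,-3],[0,-2,0],[0,0,-1]]

  row1 -= -2·row0 → [0,-2,0]
  row2 -= -2·row0 → [0,6,-1]
  row2 -= -3·row1 → [0,0,-1]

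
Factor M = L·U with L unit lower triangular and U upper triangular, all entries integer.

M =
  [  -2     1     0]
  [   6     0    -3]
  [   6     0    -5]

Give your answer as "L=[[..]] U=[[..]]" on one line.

  r1 -= -3·r0 → [0,3,-3]
  r2 -= -3·r0 → [0,3,-5]
  r2 -= 1·r1 → [0,0,-2]

L=[[1,0,0],[-3,1,0],[-3,1,1]] U=[[-2,1,0],[0,3,-3],[0,0,-2]]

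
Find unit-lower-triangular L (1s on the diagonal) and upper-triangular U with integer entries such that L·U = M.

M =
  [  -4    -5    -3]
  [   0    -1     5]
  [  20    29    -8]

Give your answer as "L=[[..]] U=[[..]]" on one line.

  R1 -= 0·R0 → [0,-1,5]
  R2 -= -5·R0 → [0,4,-23]
  R2 -= -4·R1 → [0,0,-3]

L=[[1,0,0],[0,1,0],[-5,-4,1]] U=[[-4,-5,-3],[0,-1,5],[0,0,-3]]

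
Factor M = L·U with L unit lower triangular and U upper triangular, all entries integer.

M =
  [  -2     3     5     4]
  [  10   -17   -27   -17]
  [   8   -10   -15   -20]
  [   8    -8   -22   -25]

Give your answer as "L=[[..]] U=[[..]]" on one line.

  r1 -= -5·r0 → [0,-2,-2,3]
  r2 -= -4·r0 → [0,2,5,-4]
  r3 -= -4·r0 → [0,4,-2,-9]
  r2 -= -1·r1 → [0,0,3,-1]
  r3 -= -2·r1 → [0,0,-6,-3]
  r3 -= -2·r2 → [0,0,0,-5]

L=[[1,0,0,0],[-5,1,0,0],[-4,-1,1,0],[-4,-2,-2,1]] U=[[-2,3,5,4],[0,-2,-2,3],[0,0,3,-1],[0,0,0,-5]]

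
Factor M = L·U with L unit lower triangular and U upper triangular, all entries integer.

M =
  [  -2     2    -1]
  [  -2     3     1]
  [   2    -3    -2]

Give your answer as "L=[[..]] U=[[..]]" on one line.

  R1 -= 1·R0 → [0,1,2]
  R2 -= -1·R0 → [0,-1,-3]
  R2 -= -1·R1 → [0,0,-1]

L=[[1,0,0],[1,1,0],[-1,-1,1]] U=[[-2,2,-1],[0,1,2],[0,0,-1]]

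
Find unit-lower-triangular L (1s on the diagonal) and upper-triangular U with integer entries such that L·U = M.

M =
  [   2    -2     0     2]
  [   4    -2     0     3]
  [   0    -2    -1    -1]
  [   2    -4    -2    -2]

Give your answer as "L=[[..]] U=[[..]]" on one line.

L=[[1,0,0,0],[2,1,0,0],[0,-1,1,0],[1,-1,2,1]] U=[[2,-2,0,2],[0,2,0,-1],[0,0,-1,-2],[0,0,0,-1]]

  r1 -= 2·r0 → [0,2,0,-1]
  r2 -= 0·r0 → [0,-2,-1,-1]
  r3 -= 1·r0 → [0,-2,-2,-4]
  r2 -= -1·r1 → [0,0,-1,-2]
  r3 -= -1·r1 → [0,0,-2,-5]
  r3 -= 2·r2 → [0,0,0,-1]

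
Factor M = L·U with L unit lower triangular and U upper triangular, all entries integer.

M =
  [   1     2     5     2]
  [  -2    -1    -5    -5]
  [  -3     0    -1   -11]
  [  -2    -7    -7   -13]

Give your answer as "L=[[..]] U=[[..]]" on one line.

  r1 -= -2·r0 → [0,3,5,-1]
  r2 -= -3·r0 → [0,6,14,-5]
  r3 -= -2·r0 → [0,-3,3,-9]
  r2 -= 2·r1 → [0,0,4,-3]
  r3 -= -1·r1 → [0,0,8,-10]
  r3 -= 2·r2 → [0,0,0,-4]

L=[[1,0,0,0],[-2,1,0,0],[-3,2,1,0],[-2,-1,2,1]] U=[[1,2,5,2],[0,3,5,-1],[0,0,4,-3],[0,0,0,-4]]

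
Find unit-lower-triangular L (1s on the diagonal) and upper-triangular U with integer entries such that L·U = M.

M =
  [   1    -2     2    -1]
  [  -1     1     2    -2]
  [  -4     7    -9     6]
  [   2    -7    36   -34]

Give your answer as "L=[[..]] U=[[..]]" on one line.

  r1 -= -1·r0 → [0,-1,4,-3]
  r2 -= -4·r0 → [0,-1,-1,2]
  r3 -= 2·r0 → [0,-3,32,-32]
  r2 -= 1·r1 → [0,0,-5,5]
  r3 -= 3·r1 → [0,0,20,-23]
  r3 -= -4·r2 → [0,0,0,-3]

L=[[1,0,0,0],[-1,1,0,0],[-4,1,1,0],[2,3,-4,1]] U=[[1,-2,2,-1],[0,-1,4,-3],[0,0,-5,5],[0,0,0,-3]]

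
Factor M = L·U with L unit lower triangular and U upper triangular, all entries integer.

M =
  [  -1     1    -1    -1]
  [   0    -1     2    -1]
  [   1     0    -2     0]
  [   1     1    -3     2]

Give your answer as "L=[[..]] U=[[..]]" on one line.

  r1 -= 0·r0 → [0,-1,2,-1]
  r2 -= -1·r0 → [0,1,-3,-1]
  r3 -= -1·r0 → [0,2,-4,1]
  r2 -= -1·r1 → [0,0,-1,-2]
  r3 -= -2·r1 → [0,0,0,-1]
  r3 -= 0·r2 → [0,0,0,-1]

L=[[1,0,0,0],[0,1,0,0],[-1,-1,1,0],[-1,-2,0,1]] U=[[-1,1,-1,-1],[0,-1,2,-1],[0,0,-1,-2],[0,0,0,-1]]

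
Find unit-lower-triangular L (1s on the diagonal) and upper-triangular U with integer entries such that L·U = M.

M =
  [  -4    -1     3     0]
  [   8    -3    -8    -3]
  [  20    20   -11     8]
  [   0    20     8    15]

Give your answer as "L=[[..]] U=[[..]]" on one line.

L=[[1,0,0,0],[-2,1,0,0],[-5,-3,1,0],[0,-4,0,1]] U=[[-4,-1,3,0],[0,-5,-2,-3],[0,0,-2,-1],[0,0,0,3]]

  R1 -= -2·R0 → [0,-5,-2,-3]
  R2 -= -5·R0 → [0,15,4,8]
  R3 -= 0·R0 → [0,20,8,15]
  R2 -= -3·R1 → [0,0,-2,-1]
  R3 -= -4·R1 → [0,0,0,3]
  R3 -= 0·R2 → [0,0,0,3]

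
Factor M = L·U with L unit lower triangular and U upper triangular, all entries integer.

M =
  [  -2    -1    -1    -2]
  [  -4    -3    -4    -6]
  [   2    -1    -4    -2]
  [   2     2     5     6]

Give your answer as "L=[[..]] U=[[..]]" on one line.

  row1 -= 2·row0 → [0,-1,-2,-2]
  row2 -= -1·row0 → [0,-2,-5,-4]
  row3 -= -1·row0 → [0,1,4,4]
  row2 -= 2·row1 → [0,0,-1,0]
  row3 -= -1·row1 → [0,0,2,2]
  row3 -= -2·row2 → [0,0,0,2]

L=[[1,0,0,0],[2,1,0,0],[-1,2,1,0],[-1,-1,-2,1]] U=[[-2,-1,-1,-2],[0,-1,-2,-2],[0,0,-1,0],[0,0,0,2]]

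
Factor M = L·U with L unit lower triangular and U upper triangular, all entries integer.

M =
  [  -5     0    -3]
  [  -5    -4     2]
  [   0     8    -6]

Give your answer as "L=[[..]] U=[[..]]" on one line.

  row1 -= 1·row0 → [0,-4,5]
  row2 -= 0·row0 → [0,8,-6]
  row2 -= -2·row1 → [0,0,4]

L=[[1,0,0],[1,1,0],[0,-2,1]] U=[[-5,0,-3],[0,-4,5],[0,0,4]]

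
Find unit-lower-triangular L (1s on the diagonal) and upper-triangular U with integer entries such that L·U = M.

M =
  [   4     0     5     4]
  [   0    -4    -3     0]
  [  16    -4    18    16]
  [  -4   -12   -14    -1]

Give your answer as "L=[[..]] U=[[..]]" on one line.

  r1 -= 0·r0 → [0,-4,-3,0]
  r2 -= 4·r0 → [0,-4,-2,0]
  r3 -= -1·r0 → [0,-12,-9,3]
  r2 -= 1·r1 → [0,0,1,0]
  r3 -= 3·r1 → [0,0,0,3]
  r3 -= 0·r2 → [0,0,0,3]

L=[[1,0,0,0],[0,1,0,0],[4,1,1,0],[-1,3,0,1]] U=[[4,0,5,4],[0,-4,-3,0],[0,0,1,0],[0,0,0,3]]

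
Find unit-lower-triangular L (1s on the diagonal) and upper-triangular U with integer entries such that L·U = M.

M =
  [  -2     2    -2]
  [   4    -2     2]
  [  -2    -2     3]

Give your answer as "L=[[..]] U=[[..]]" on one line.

  R1 -= -2·R0 → [0,2,-2]
  R2 -= 1·R0 → [0,-4,5]
  R2 -= -2·R1 → [0,0,1]

L=[[1,0,0],[-2,1,0],[1,-2,1]] U=[[-2,2,-2],[0,2,-2],[0,0,1]]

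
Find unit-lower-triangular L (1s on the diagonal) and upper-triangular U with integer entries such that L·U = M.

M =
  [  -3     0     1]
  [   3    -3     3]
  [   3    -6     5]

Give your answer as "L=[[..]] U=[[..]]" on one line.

L=[[1,0,0],[-1,1,0],[-1,2,1]] U=[[-3,0,1],[0,-3,4],[0,0,-2]]

  r1 -= -1·r0 → [0,-3,4]
  r2 -= -1·r0 → [0,-6,6]
  r2 -= 2·r1 → [0,0,-2]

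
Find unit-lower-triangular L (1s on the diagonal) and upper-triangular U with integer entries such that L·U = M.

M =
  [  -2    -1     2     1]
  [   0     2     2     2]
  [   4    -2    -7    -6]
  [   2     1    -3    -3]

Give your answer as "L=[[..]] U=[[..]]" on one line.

  row1 -= 0·row0 → [0,2,2,2]
  row2 -= -2·row0 → [0,-4,-3,-4]
  row3 -= -1·row0 → [0,0,-1,-2]
  row2 -= -2·row1 → [0,0,1,0]
  row3 -= 0·row1 → [0,0,-1,-2]
  row3 -= -1·row2 → [0,0,0,-2]

L=[[1,0,0,0],[0,1,0,0],[-2,-2,1,0],[-1,0,-1,1]] U=[[-2,-1,2,1],[0,2,2,2],[0,0,1,0],[0,0,0,-2]]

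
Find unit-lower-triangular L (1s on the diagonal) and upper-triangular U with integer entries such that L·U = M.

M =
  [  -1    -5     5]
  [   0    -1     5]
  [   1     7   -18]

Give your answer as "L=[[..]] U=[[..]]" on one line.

  r1 -= 0·r0 → [0,-1,5]
  r2 -= -1·r0 → [0,2,-13]
  r2 -= -2·r1 → [0,0,-3]

L=[[1,0,0],[0,1,0],[-1,-2,1]] U=[[-1,-5,5],[0,-1,5],[0,0,-3]]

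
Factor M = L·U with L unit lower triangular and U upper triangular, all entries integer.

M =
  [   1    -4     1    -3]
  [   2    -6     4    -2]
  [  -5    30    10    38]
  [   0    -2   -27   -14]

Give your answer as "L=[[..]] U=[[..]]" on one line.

  r1 -= 2·r0 → [0,2,2,4]
  r2 -= -5·r0 → [0,10,15,23]
  r3 -= 0·r0 → [0,-2,-27,-14]
  r2 -= 5·r1 → [0,0,5,3]
  r3 -= -1·r1 → [0,0,-25,-10]
  r3 -= -5·r2 → [0,0,0,5]

L=[[1,0,0,0],[2,1,0,0],[-5,5,1,0],[0,-1,-5,1]] U=[[1,-4,1,-3],[0,2,2,4],[0,0,5,3],[0,0,0,5]]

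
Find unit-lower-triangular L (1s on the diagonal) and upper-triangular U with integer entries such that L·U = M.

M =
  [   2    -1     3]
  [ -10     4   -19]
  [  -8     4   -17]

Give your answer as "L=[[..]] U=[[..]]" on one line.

  r1 -= -5·r0 → [0,-1,-4]
  r2 -= -4·r0 → [0,0,-5]
  r2 -= 0·r1 → [0,0,-5]

L=[[1,0,0],[-5,1,0],[-4,0,1]] U=[[2,-1,3],[0,-1,-4],[0,0,-5]]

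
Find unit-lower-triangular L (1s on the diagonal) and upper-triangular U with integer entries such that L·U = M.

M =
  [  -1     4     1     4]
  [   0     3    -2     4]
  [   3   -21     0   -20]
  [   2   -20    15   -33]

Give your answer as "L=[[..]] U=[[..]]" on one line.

L=[[1,0,0,0],[0,1,0,0],[-3,-3,1,0],[-2,-4,-3,1]] U=[[-1,4,1,4],[0,3,-2,4],[0,0,-3,4],[0,0,0,3]]

  R1 -= 0·R0 → [0,3,-2,4]
  R2 -= -3·R0 → [0,-9,3,-8]
  R3 -= -2·R0 → [0,-12,17,-25]
  R2 -= -3·R1 → [0,0,-3,4]
  R3 -= -4·R1 → [0,0,9,-9]
  R3 -= -3·R2 → [0,0,0,3]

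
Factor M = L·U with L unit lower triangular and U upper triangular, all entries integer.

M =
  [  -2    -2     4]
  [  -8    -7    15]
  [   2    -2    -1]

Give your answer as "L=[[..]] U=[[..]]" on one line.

L=[[1,0,0],[4,1,0],[-1,-4,1]] U=[[-2,-2,4],[0,1,-1],[0,0,-1]]

  R1 -= 4·R0 → [0,1,-1]
  R2 -= -1·R0 → [0,-4,3]
  R2 -= -4·R1 → [0,0,-1]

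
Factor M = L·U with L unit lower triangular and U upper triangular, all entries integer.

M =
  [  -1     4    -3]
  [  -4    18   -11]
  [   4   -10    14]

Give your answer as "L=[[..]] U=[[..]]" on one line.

  r1 -= 4·r0 → [0,2,1]
  r2 -= -4·r0 → [0,6,2]
  r2 -= 3·r1 → [0,0,-1]

L=[[1,0,0],[4,1,0],[-4,3,1]] U=[[-1,4,-3],[0,2,1],[0,0,-1]]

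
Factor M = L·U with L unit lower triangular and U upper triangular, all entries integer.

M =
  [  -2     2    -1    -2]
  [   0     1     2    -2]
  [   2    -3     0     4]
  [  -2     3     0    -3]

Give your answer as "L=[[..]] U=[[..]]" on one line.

L=[[1,0,0,0],[0,1,0,0],[-1,-1,1,0],[1,1,-1,1]] U=[[-2,2,-1,-2],[0,1,2,-2],[0,0,1,0],[0,0,0,1]]

  r1 -= 0·r0 → [0,1,2,-2]
  r2 -= -1·r0 → [0,-1,-1,2]
  r3 -= 1·r0 → [0,1,1,-1]
  r2 -= -1·r1 → [0,0,1,0]
  r3 -= 1·r1 → [0,0,-1,1]
  r3 -= -1·r2 → [0,0,0,1]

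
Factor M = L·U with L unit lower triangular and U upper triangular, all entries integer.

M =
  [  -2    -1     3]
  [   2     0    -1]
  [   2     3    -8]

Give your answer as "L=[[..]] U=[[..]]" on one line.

L=[[1,0,0],[-1,1,0],[-1,-2,1]] U=[[-2,-1,3],[0,-1,2],[0,0,-1]]

  row1 -= -1·row0 → [0,-1,2]
  row2 -= -1·row0 → [0,2,-5]
  row2 -= -2·row1 → [0,0,-1]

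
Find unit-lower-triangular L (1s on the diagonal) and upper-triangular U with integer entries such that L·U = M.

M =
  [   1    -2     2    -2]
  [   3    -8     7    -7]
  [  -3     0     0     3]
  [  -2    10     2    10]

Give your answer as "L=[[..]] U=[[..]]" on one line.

L=[[1,0,0,0],[3,1,0,0],[-3,3,1,0],[-2,-3,3,1]] U=[[1,-2,2,-2],[0,-2,1,-1],[0,0,3,0],[0,0,0,3]]

  R1 -= 3·R0 → [0,-2,1,-1]
  R2 -= -3·R0 → [0,-6,6,-3]
  R3 -= -2·R0 → [0,6,6,6]
  R2 -= 3·R1 → [0,0,3,0]
  R3 -= -3·R1 → [0,0,9,3]
  R3 -= 3·R2 → [0,0,0,3]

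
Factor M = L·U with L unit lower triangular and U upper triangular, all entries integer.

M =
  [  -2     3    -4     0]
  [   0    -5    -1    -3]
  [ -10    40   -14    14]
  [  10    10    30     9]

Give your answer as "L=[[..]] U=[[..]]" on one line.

L=[[1,0,0,0],[0,1,0,0],[5,-5,1,0],[-5,-5,5,1]] U=[[-2,3,-4,0],[0,-5,-1,-3],[0,0,1,-1],[0,0,0,-1]]

  r1 -= 0·r0 → [0,-5,-1,-3]
  r2 -= 5·r0 → [0,25,6,14]
  r3 -= -5·r0 → [0,25,10,9]
  r2 -= -5·r1 → [0,0,1,-1]
  r3 -= -5·r1 → [0,0,5,-6]
  r3 -= 5·r2 → [0,0,0,-1]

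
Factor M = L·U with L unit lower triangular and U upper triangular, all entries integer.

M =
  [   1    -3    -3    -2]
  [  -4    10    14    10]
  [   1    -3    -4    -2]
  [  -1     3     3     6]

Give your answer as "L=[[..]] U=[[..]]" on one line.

L=[[1,0,0,0],[-4,1,0,0],[1,0,1,0],[-1,0,0,1]] U=[[1,-3,-3,-2],[0,-2,2,2],[0,0,-1,0],[0,0,0,4]]

  R1 -= -4·R0 → [0,-2,2,2]
  R2 -= 1·R0 → [0,0,-1,0]
  R3 -= -1·R0 → [0,0,0,4]
  R2 -= 0·R1 → [0,0,-1,0]
  R3 -= 0·R1 → [0,0,0,4]
  R3 -= 0·R2 → [0,0,0,4]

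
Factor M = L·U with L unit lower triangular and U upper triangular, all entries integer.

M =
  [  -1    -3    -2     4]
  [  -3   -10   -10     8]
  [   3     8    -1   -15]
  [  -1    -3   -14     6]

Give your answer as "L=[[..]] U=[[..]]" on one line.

  row1 -= 3·row0 → [0,-1,-4,-4]
  row2 -= -3·row0 → [0,-1,-7,-3]
  row3 -= 1·row0 → [0,0,-12,2]
  row2 -= 1·row1 → [0,0,-3,1]
  row3 -= 0·row1 → [0,0,-12,2]
  row3 -= 4·row2 → [0,0,0,-2]

L=[[1,0,0,0],[3,1,0,0],[-3,1,1,0],[1,0,4,1]] U=[[-1,-3,-2,4],[0,-1,-4,-4],[0,0,-3,1],[0,0,0,-2]]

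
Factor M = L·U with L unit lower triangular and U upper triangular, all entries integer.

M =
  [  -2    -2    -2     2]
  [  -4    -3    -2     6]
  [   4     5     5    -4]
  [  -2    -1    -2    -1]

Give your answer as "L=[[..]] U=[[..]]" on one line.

L=[[1,0,0,0],[2,1,0,0],[-2,1,1,0],[1,1,2,1]] U=[[-2,-2,-2,2],[0,1,2,2],[0,0,-1,-2],[0,0,0,-1]]

  row1 -= 2·row0 → [0,1,2,2]
  row2 -= -2·row0 → [0,1,1,0]
  row3 -= 1·row0 → [0,1,0,-3]
  row2 -= 1·row1 → [0,0,-1,-2]
  row3 -= 1·row1 → [0,0,-2,-5]
  row3 -= 2·row2 → [0,0,0,-1]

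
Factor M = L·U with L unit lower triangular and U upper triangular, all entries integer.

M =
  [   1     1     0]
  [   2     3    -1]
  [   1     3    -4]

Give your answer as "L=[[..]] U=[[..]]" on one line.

L=[[1,0,0],[2,1,0],[1,2,1]] U=[[1,1,0],[0,1,-1],[0,0,-2]]

  row1 -= 2·row0 → [0,1,-1]
  row2 -= 1·row0 → [0,2,-4]
  row2 -= 2·row1 → [0,0,-2]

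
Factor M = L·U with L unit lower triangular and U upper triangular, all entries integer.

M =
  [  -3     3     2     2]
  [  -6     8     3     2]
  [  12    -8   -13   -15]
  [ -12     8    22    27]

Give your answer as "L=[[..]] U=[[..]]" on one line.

L=[[1,0,0,0],[2,1,0,0],[-4,2,1,0],[4,-2,-4,1]] U=[[-3,3,2,2],[0,2,-1,-2],[0,0,-3,-3],[0,0,0,3]]

  row1 -= 2·row0 → [0,2,-1,-2]
  row2 -= -4·row0 → [0,4,-5,-7]
  row3 -= 4·row0 → [0,-4,14,19]
  row2 -= 2·row1 → [0,0,-3,-3]
  row3 -= -2·row1 → [0,0,12,15]
  row3 -= -4·row2 → [0,0,0,3]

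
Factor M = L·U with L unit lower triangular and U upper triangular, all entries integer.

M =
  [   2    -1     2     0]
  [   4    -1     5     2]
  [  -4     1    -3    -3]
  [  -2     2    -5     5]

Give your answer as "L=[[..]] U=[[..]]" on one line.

L=[[1,0,0,0],[2,1,0,0],[-2,-1,1,0],[-1,1,-2,1]] U=[[2,-1,2,0],[0,1,1,2],[0,0,2,-1],[0,0,0,1]]

  row1 -= 2·row0 → [0,1,1,2]
  row2 -= -2·row0 → [0,-1,1,-3]
  row3 -= -1·row0 → [0,1,-3,5]
  row2 -= -1·row1 → [0,0,2,-1]
  row3 -= 1·row1 → [0,0,-4,3]
  row3 -= -2·row2 → [0,0,0,1]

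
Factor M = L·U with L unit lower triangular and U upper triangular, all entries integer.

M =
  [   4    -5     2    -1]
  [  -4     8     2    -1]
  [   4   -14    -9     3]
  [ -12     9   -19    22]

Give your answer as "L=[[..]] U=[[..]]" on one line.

L=[[1,0,0,0],[-1,1,0,0],[1,-3,1,0],[-3,-2,-5,1]] U=[[4,-5,2,-1],[0,3,4,-2],[0,0,1,-2],[0,0,0,5]]

  R1 -= -1·R0 → [0,3,4,-2]
  R2 -= 1·R0 → [0,-9,-11,4]
  R3 -= -3·R0 → [0,-6,-13,19]
  R2 -= -3·R1 → [0,0,1,-2]
  R3 -= -2·R1 → [0,0,-5,15]
  R3 -= -5·R2 → [0,0,0,5]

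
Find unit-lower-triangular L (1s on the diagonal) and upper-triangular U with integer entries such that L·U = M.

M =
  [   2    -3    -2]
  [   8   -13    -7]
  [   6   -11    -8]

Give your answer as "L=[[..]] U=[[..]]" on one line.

  R1 -= 4·R0 → [0,-1,1]
  R2 -= 3·R0 → [0,-2,-2]
  R2 -= 2·R1 → [0,0,-4]

L=[[1,0,0],[4,1,0],[3,2,1]] U=[[2,-3,-2],[0,-1,1],[0,0,-4]]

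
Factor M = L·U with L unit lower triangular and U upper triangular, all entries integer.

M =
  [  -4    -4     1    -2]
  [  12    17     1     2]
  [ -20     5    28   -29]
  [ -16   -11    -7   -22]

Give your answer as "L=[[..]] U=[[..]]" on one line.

L=[[1,0,0,0],[-3,1,0,0],[5,5,1,0],[4,1,-5,1]] U=[[-4,-4,1,-2],[0,5,4,-4],[0,0,3,1],[0,0,0,-5]]

  R1 -= -3·R0 → [0,5,4,-4]
  R2 -= 5·R0 → [0,25,23,-19]
  R3 -= 4·R0 → [0,5,-11,-14]
  R2 -= 5·R1 → [0,0,3,1]
  R3 -= 1·R1 → [0,0,-15,-10]
  R3 -= -5·R2 → [0,0,0,-5]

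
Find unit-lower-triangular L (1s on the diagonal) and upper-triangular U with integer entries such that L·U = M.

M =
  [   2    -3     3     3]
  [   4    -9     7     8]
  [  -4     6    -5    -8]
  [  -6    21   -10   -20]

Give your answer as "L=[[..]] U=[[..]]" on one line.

L=[[1,0,0,0],[2,1,0,0],[-2,0,1,0],[-3,-4,3,1]] U=[[2,-3,3,3],[0,-3,1,2],[0,0,1,-2],[0,0,0,3]]

  r1 -= 2·r0 → [0,-3,1,2]
  r2 -= -2·r0 → [0,0,1,-2]
  r3 -= -3·r0 → [0,12,-1,-11]
  r2 -= 0·r1 → [0,0,1,-2]
  r3 -= -4·r1 → [0,0,3,-3]
  r3 -= 3·r2 → [0,0,0,3]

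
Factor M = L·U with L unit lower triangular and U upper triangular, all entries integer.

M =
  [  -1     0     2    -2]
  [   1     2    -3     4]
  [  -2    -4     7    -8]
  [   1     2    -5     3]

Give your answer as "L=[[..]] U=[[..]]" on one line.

L=[[1,0,0,0],[-1,1,0,0],[2,-2,1,0],[-1,1,-2,1]] U=[[-1,0,2,-2],[0,2,-1,2],[0,0,1,0],[0,0,0,-1]]

  row1 -= -1·row0 → [0,2,-1,2]
  row2 -= 2·row0 → [0,-4,3,-4]
  row3 -= -1·row0 → [0,2,-3,1]
  row2 -= -2·row1 → [0,0,1,0]
  row3 -= 1·row1 → [0,0,-2,-1]
  row3 -= -2·row2 → [0,0,0,-1]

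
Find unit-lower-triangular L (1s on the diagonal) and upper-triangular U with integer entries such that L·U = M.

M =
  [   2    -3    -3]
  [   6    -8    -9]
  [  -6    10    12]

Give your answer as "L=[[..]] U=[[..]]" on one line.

  r1 -= 3·r0 → [0,1,0]
  r2 -= -3·r0 → [0,1,3]
  r2 -= 1·r1 → [0,0,3]

L=[[1,0,0],[3,1,0],[-3,1,1]] U=[[2,-3,-3],[0,1,0],[0,0,3]]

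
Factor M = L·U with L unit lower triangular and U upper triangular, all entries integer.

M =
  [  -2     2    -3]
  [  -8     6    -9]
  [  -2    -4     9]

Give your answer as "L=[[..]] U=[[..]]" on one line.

  r1 -= 4·r0 → [0,-2,3]
  r2 -= 1·r0 → [0,-6,12]
  r2 -= 3·r1 → [0,0,3]

L=[[1,0,0],[4,1,0],[1,3,1]] U=[[-2,2,-3],[0,-2,3],[0,0,3]]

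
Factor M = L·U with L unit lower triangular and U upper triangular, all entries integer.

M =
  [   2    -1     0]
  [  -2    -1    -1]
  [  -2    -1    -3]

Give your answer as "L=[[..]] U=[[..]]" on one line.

  row1 -= -1·row0 → [0,-2,-1]
  row2 -= -1·row0 → [0,-2,-3]
  row2 -= 1·row1 → [0,0,-2]

L=[[1,0,0],[-1,1,0],[-1,1,1]] U=[[2,-1,0],[0,-2,-1],[0,0,-2]]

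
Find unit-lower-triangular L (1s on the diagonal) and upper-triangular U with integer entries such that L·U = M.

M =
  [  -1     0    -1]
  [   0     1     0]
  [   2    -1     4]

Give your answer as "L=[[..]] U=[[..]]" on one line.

L=[[1,0,0],[0,1,0],[-2,-1,1]] U=[[-1,0,-1],[0,1,0],[0,0,2]]

  r1 -= 0·r0 → [0,1,0]
  r2 -= -2·r0 → [0,-1,2]
  r2 -= -1·r1 → [0,0,2]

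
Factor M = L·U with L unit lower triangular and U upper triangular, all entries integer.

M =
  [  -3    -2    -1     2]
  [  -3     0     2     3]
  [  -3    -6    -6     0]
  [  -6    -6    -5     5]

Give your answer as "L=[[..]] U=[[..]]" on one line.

  R1 -= 1·R0 → [0,2,3,1]
  R2 -= 1·R0 → [0,-4,-5,-2]
  R3 -= 2·R0 → [0,-2,-3,1]
  R2 -= -2·R1 → [0,0,1,0]
  R3 -= -1·R1 → [0,0,0,2]
  R3 -= 0·R2 → [0,0,0,2]

L=[[1,0,0,0],[1,1,0,0],[1,-2,1,0],[2,-1,0,1]] U=[[-3,-2,-1,2],[0,2,3,1],[0,0,1,0],[0,0,0,2]]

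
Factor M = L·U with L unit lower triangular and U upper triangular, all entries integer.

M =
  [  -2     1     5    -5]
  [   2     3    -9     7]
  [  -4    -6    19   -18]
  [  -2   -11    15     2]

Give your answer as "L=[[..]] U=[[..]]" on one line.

L=[[1,0,0,0],[-1,1,0,0],[2,-2,1,0],[1,-3,-2,1]] U=[[-2,1,5,-5],[0,4,-4,2],[0,0,1,-4],[0,0,0,5]]

  row1 -= -1·row0 → [0,4,-4,2]
  row2 -= 2·row0 → [0,-8,9,-8]
  row3 -= 1·row0 → [0,-12,10,7]
  row2 -= -2·row1 → [0,0,1,-4]
  row3 -= -3·row1 → [0,0,-2,13]
  row3 -= -2·row2 → [0,0,0,5]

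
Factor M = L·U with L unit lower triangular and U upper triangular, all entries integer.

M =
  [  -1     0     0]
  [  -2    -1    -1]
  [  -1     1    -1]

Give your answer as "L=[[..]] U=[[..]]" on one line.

  R1 -= 2·R0 → [0,-1,-1]
  R2 -= 1·R0 → [0,1,-1]
  R2 -= -1·R1 → [0,0,-2]

L=[[1,0,0],[2,1,0],[1,-1,1]] U=[[-1,0,0],[0,-1,-1],[0,0,-2]]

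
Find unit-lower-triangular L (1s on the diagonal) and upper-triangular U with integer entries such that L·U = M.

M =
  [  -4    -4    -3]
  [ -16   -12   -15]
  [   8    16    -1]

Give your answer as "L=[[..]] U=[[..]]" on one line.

L=[[1,0,0],[4,1,0],[-2,2,1]] U=[[-4,-4,-3],[0,4,-3],[0,0,-1]]

  r1 -= 4·r0 → [0,4,-3]
  r2 -= -2·r0 → [0,8,-7]
  r2 -= 2·r1 → [0,0,-1]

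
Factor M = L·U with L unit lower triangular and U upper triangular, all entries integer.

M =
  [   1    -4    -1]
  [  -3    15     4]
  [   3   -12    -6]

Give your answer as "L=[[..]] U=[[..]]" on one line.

  r1 -= -3·r0 → [0,3,1]
  r2 -= 3·r0 → [0,0,-3]
  r2 -= 0·r1 → [0,0,-3]

L=[[1,0,0],[-3,1,0],[3,0,1]] U=[[1,-4,-1],[0,3,1],[0,0,-3]]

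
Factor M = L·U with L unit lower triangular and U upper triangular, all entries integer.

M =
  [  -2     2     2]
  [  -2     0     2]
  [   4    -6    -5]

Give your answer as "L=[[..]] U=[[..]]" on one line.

L=[[1,0,0],[1,1,0],[-2,1,1]] U=[[-2,2,2],[0,-2,0],[0,0,-1]]

  r1 -= 1·r0 → [0,-2,0]
  r2 -= -2·r0 → [0,-2,-1]
  r2 -= 1·r1 → [0,0,-1]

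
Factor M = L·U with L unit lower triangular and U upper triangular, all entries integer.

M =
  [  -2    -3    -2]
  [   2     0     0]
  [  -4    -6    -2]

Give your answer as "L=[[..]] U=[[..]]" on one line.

  r1 -= -1·r0 → [0,-3,-2]
  r2 -= 2·r0 → [0,0,2]
  r2 -= 0·r1 → [0,0,2]

L=[[1,0,0],[-1,1,0],[2,0,1]] U=[[-2,-3,-2],[0,-3,-2],[0,0,2]]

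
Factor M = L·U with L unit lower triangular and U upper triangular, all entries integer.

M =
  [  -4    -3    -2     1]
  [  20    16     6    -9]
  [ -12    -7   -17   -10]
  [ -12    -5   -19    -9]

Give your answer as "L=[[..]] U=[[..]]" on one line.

L=[[1,0,0,0],[-5,1,0,0],[3,2,1,0],[3,4,-1,1]] U=[[-4,-3,-2,1],[0,1,-4,-4],[0,0,-3,-5],[0,0,0,-1]]

  row1 -= -5·row0 → [0,1,-4,-4]
  row2 -= 3·row0 → [0,2,-11,-13]
  row3 -= 3·row0 → [0,4,-13,-12]
  row2 -= 2·row1 → [0,0,-3,-5]
  row3 -= 4·row1 → [0,0,3,4]
  row3 -= -1·row2 → [0,0,0,-1]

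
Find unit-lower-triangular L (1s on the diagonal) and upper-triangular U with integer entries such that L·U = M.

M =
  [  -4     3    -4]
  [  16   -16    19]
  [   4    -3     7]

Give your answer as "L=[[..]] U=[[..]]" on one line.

  row1 -= -4·row0 → [0,-4,3]
  row2 -= -1·row0 → [0,0,3]
  row2 -= 0·row1 → [0,0,3]

L=[[1,0,0],[-4,1,0],[-1,0,1]] U=[[-4,3,-4],[0,-4,3],[0,0,3]]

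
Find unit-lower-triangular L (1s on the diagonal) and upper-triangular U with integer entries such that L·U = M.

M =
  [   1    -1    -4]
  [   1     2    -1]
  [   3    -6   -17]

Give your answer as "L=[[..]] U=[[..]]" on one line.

L=[[1,0,0],[1,1,0],[3,-1,1]] U=[[1,-1,-4],[0,3,3],[0,0,-2]]

  row1 -= 1·row0 → [0,3,3]
  row2 -= 3·row0 → [0,-3,-5]
  row2 -= -1·row1 → [0,0,-2]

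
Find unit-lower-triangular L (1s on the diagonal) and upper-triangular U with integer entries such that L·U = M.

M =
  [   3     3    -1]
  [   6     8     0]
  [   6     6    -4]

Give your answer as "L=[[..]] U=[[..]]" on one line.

  row1 -= 2·row0 → [0,2,2]
  row2 -= 2·row0 → [0,0,-2]
  row2 -= 0·row1 → [0,0,-2]

L=[[1,0,0],[2,1,0],[2,0,1]] U=[[3,3,-1],[0,2,2],[0,0,-2]]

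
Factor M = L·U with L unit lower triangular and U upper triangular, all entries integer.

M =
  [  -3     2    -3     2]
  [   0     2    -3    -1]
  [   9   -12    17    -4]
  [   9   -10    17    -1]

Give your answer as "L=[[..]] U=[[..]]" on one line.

  r1 -= 0·r0 → [0,2,-3,-1]
  r2 -= -3·r0 → [0,-6,8,2]
  r3 -= -3·r0 → [0,-4,8,5]
  r2 -= -3·r1 → [0,0,-1,-1]
  r3 -= -2·r1 → [0,0,2,3]
  r3 -= -2·r2 → [0,0,0,1]

L=[[1,0,0,0],[0,1,0,0],[-3,-3,1,0],[-3,-2,-2,1]] U=[[-3,2,-3,2],[0,2,-3,-1],[0,0,-1,-1],[0,0,0,1]]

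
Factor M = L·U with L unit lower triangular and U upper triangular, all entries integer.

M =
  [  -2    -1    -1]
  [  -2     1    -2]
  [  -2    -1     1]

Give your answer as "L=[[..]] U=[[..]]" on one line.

L=[[1,0,0],[1,1,0],[1,0,1]] U=[[-2,-1,-1],[0,2,-1],[0,0,2]]

  row1 -= 1·row0 → [0,2,-1]
  row2 -= 1·row0 → [0,0,2]
  row2 -= 0·row1 → [0,0,2]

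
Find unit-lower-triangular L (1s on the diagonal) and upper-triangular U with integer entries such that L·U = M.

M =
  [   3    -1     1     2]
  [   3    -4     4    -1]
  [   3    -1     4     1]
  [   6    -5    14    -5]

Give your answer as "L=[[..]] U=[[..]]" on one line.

L=[[1,0,0,0],[1,1,0,0],[1,0,1,0],[2,1,3,1]] U=[[3,-1,1,2],[0,-3,3,-3],[0,0,3,-1],[0,0,0,-3]]

  row1 -= 1·row0 → [0,-3,3,-3]
  row2 -= 1·row0 → [0,0,3,-1]
  row3 -= 2·row0 → [0,-3,12,-9]
  row2 -= 0·row1 → [0,0,3,-1]
  row3 -= 1·row1 → [0,0,9,-6]
  row3 -= 3·row2 → [0,0,0,-3]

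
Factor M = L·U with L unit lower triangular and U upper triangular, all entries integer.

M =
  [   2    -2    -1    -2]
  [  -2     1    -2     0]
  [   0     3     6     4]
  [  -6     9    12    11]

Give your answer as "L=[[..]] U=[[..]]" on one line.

L=[[1,0,0,0],[-1,1,0,0],[0,-3,1,0],[-3,-3,0,1]] U=[[2,-2,-1,-2],[0,-1,-3,-2],[0,0,-3,-2],[0,0,0,-1]]

  R1 -= -1·R0 → [0,-1,-3,-2]
  R2 -= 0·R0 → [0,3,6,4]
  R3 -= -3·R0 → [0,3,9,5]
  R2 -= -3·R1 → [0,0,-3,-2]
  R3 -= -3·R1 → [0,0,0,-1]
  R3 -= 0·R2 → [0,0,0,-1]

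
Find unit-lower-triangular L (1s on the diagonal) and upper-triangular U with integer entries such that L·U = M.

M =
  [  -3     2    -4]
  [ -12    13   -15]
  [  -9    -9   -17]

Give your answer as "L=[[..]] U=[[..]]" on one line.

L=[[1,0,0],[4,1,0],[3,-3,1]] U=[[-3,2,-4],[0,5,1],[0,0,-2]]

  r1 -= 4·r0 → [0,5,1]
  r2 -= 3·r0 → [0,-15,-5]
  r2 -= -3·r1 → [0,0,-2]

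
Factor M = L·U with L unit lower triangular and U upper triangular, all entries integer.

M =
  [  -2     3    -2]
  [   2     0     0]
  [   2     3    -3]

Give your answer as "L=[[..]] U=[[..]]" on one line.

L=[[1,0,0],[-1,1,0],[-1,2,1]] U=[[-2,3,-2],[0,3,-2],[0,0,-1]]

  row1 -= -1·row0 → [0,3,-2]
  row2 -= -1·row0 → [0,6,-5]
  row2 -= 2·row1 → [0,0,-1]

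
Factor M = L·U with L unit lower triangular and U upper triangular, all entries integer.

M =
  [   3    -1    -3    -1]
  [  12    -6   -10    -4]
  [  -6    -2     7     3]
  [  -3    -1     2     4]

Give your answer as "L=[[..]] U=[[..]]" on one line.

  r1 -= 4·r0 → [0,-2,2,0]
  r2 -= -2·r0 → [0,-4,1,1]
  r3 -= -1·r0 → [0,-2,-1,3]
  r2 -= 2·r1 → [0,0,-3,1]
  r3 -= 1·r1 → [0,0,-3,3]
  r3 -= 1·r2 → [0,0,0,2]

L=[[1,0,0,0],[4,1,0,0],[-2,2,1,0],[-1,1,1,1]] U=[[3,-1,-3,-1],[0,-2,2,0],[0,0,-3,1],[0,0,0,2]]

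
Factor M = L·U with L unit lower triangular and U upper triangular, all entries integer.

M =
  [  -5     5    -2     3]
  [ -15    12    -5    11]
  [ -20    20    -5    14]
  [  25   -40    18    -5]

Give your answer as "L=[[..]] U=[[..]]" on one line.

L=[[1,0,0,0],[3,1,0,0],[4,0,1,0],[-5,5,1,1]] U=[[-5,5,-2,3],[0,-3,1,2],[0,0,3,2],[0,0,0,-2]]

  R1 -= 3·R0 → [0,-3,1,2]
  R2 -= 4·R0 → [0,0,3,2]
  R3 -= -5·R0 → [0,-15,8,10]
  R2 -= 0·R1 → [0,0,3,2]
  R3 -= 5·R1 → [0,0,3,0]
  R3 -= 1·R2 → [0,0,0,-2]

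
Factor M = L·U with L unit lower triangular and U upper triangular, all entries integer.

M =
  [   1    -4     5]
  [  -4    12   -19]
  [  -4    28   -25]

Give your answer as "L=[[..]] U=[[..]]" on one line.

  row1 -= -4·row0 → [0,-4,1]
  row2 -= -4·row0 → [0,12,-5]
  row2 -= -3·row1 → [0,0,-2]

L=[[1,0,0],[-4,1,0],[-4,-3,1]] U=[[1,-4,5],[0,-4,1],[0,0,-2]]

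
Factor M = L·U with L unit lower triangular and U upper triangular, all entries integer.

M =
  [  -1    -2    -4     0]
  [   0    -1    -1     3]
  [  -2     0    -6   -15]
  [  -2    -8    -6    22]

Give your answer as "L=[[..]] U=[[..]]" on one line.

  r1 -= 0·r0 → [0,-1,-1,3]
  r2 -= 2·r0 → [0,4,2,-15]
  r3 -= 2·r0 → [0,-4,2,22]
  r2 -= -4·r1 → [0,0,-2,-3]
  r3 -= 4·r1 → [0,0,6,10]
  r3 -= -3·r2 → [0,0,0,1]

L=[[1,0,0,0],[0,1,0,0],[2,-4,1,0],[2,4,-3,1]] U=[[-1,-2,-4,0],[0,-1,-1,3],[0,0,-2,-3],[0,0,0,1]]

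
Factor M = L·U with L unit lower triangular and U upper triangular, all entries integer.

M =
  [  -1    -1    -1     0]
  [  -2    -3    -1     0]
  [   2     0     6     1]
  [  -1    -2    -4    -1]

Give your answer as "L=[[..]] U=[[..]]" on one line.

  r1 -= 2·r0 → [0,-1,1,0]
  r2 -= -2·r0 → [0,-2,4,1]
  r3 -= 1·r0 → [0,-1,-3,-1]
  r2 -= 2·r1 → [0,0,2,1]
  r3 -= 1·r1 → [0,0,-4,-1]
  r3 -= -2·r2 → [0,0,0,1]

L=[[1,0,0,0],[2,1,0,0],[-2,2,1,0],[1,1,-2,1]] U=[[-1,-1,-1,0],[0,-1,1,0],[0,0,2,1],[0,0,0,1]]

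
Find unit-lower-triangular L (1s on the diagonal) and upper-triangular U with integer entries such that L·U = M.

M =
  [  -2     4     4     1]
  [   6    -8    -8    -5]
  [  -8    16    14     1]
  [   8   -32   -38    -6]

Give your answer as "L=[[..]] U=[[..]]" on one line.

L=[[1,0,0,0],[-3,1,0,0],[4,0,1,0],[-4,-4,3,1]] U=[[-2,4,4,1],[0,4,4,-2],[0,0,-2,-3],[0,0,0,-1]]

  row1 -= -3·row0 → [0,4,4,-2]
  row2 -= 4·row0 → [0,0,-2,-3]
  row3 -= -4·row0 → [0,-16,-22,-2]
  row2 -= 0·row1 → [0,0,-2,-3]
  row3 -= -4·row1 → [0,0,-6,-10]
  row3 -= 3·row2 → [0,0,0,-1]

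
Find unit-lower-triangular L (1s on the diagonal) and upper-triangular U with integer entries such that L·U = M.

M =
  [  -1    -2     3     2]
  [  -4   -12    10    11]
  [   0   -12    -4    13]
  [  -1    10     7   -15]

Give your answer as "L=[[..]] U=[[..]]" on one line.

  r1 -= 4·r0 → [0,-4,-2,3]
  r2 -= 0·r0 → [0,-12,-4,13]
  r3 -= 1·r0 → [0,12,4,-17]
  r2 -= 3·r1 → [0,0,2,4]
  r3 -= -3·r1 → [0,0,-2,-8]
  r3 -= -1·r2 → [0,0,0,-4]

L=[[1,0,0,0],[4,1,0,0],[0,3,1,0],[1,-3,-1,1]] U=[[-1,-2,3,2],[0,-4,-2,3],[0,0,2,4],[0,0,0,-4]]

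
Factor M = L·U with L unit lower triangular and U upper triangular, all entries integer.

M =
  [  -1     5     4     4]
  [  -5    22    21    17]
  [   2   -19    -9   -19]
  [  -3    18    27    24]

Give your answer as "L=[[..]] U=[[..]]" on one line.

L=[[1,0,0,0],[5,1,0,0],[-2,3,1,0],[3,-1,-4,1]] U=[[-1,5,4,4],[0,-3,1,-3],[0,0,-4,-2],[0,0,0,1]]

  r1 -= 5·r0 → [0,-3,1,-3]
  r2 -= -2·r0 → [0,-9,-1,-11]
  r3 -= 3·r0 → [0,3,15,12]
  r2 -= 3·r1 → [0,0,-4,-2]
  r3 -= -1·r1 → [0,0,16,9]
  r3 -= -4·r2 → [0,0,0,1]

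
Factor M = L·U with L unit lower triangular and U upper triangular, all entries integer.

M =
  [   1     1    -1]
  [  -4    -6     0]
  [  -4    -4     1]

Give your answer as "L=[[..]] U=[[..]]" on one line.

  row1 -= -4·row0 → [0,-2,-4]
  row2 -= -4·row0 → [0,0,-3]
  row2 -= 0·row1 → [0,0,-3]

L=[[1,0,0],[-4,1,0],[-4,0,1]] U=[[1,1,-1],[0,-2,-4],[0,0,-3]]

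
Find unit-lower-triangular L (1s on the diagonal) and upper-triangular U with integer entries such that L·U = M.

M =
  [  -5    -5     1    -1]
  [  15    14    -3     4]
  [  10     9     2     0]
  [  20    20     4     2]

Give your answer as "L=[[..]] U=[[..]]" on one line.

L=[[1,0,0,0],[-3,1,0,0],[-2,1,1,0],[-4,0,2,1]] U=[[-5,-5,1,-1],[0,-1,0,1],[0,0,4,-3],[0,0,0,4]]

  r1 -= -3·r0 → [0,-1,0,1]
  r2 -= -2·r0 → [0,-1,4,-2]
  r3 -= -4·r0 → [0,0,8,-2]
  r2 -= 1·r1 → [0,0,4,-3]
  r3 -= 0·r1 → [0,0,8,-2]
  r3 -= 2·r2 → [0,0,0,4]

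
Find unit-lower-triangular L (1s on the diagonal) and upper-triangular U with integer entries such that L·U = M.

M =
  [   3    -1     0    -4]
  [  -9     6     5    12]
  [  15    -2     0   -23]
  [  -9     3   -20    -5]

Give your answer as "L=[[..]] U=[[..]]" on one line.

  R1 -= -3·R0 → [0,3,5,0]
  R2 -= 5·R0 → [0,3,0,-3]
  R3 -= -3·R0 → [0,0,-20,-17]
  R2 -= 1·R1 → [0,0,-5,-3]
  R3 -= 0·R1 → [0,0,-20,-17]
  R3 -= 4·R2 → [0,0,0,-5]

L=[[1,0,0,0],[-3,1,0,0],[5,1,1,0],[-3,0,4,1]] U=[[3,-1,0,-4],[0,3,5,0],[0,0,-5,-3],[0,0,0,-5]]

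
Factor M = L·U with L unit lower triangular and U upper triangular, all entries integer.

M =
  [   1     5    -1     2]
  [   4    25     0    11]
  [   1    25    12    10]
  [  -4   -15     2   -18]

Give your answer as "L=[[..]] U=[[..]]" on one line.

  R1 -= 4·R0 → [0,5,4,3]
  R2 -= 1·R0 → [0,20,13,8]
  R3 -= -4·R0 → [0,5,-2,-10]
  R2 -= 4·R1 → [0,0,-3,-4]
  R3 -= 1·R1 → [0,0,-6,-13]
  R3 -= 2·R2 → [0,0,0,-5]

L=[[1,0,0,0],[4,1,0,0],[1,4,1,0],[-4,1,2,1]] U=[[1,5,-1,2],[0,5,4,3],[0,0,-3,-4],[0,0,0,-5]]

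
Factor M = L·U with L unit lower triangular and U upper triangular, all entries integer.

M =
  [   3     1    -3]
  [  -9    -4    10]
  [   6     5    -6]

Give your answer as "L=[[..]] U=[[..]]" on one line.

L=[[1,0,0],[-3,1,0],[2,-3,1]] U=[[3,1,-3],[0,-1,1],[0,0,3]]

  R1 -= -3·R0 → [0,-1,1]
  R2 -= 2·R0 → [0,3,0]
  R2 -= -3·R1 → [0,0,3]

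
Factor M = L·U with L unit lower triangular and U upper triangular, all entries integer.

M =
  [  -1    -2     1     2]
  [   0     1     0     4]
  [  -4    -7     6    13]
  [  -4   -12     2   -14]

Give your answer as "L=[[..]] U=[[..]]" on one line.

  r1 -= 0·r0 → [0,1,0,4]
  r2 -= 4·r0 → [0,1,2,5]
  r3 -= 4·r0 → [0,-4,-2,-22]
  r2 -= 1·r1 → [0,0,2,1]
  r3 -= -4·r1 → [0,0,-2,-6]
  r3 -= -1·r2 → [0,0,0,-5]

L=[[1,0,0,0],[0,1,0,0],[4,1,1,0],[4,-4,-1,1]] U=[[-1,-2,1,2],[0,1,0,4],[0,0,2,1],[0,0,0,-5]]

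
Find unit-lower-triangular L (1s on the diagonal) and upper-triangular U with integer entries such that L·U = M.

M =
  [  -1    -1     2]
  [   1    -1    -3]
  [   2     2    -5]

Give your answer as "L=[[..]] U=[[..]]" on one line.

L=[[1,0,0],[-1,1,0],[-2,0,1]] U=[[-1,-1,2],[0,-2,-1],[0,0,-1]]

  r1 -= -1·r0 → [0,-2,-1]
  r2 -= -2·r0 → [0,0,-1]
  r2 -= 0·r1 → [0,0,-1]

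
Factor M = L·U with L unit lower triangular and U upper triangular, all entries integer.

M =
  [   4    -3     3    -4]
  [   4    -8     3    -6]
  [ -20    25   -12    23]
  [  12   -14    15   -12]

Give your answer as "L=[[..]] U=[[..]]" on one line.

  r1 -= 1·r0 → [0,-5,0,-2]
  r2 -= -5·r0 → [0,10,3,3]
  r3 -= 3·r0 → [0,-5,6,0]
  r2 -= -2·r1 → [0,0,3,-1]
  r3 -= 1·r1 → [0,0,6,2]
  r3 -= 2·r2 → [0,0,0,4]

L=[[1,0,0,0],[1,1,0,0],[-5,-2,1,0],[3,1,2,1]] U=[[4,-3,3,-4],[0,-5,0,-2],[0,0,3,-1],[0,0,0,4]]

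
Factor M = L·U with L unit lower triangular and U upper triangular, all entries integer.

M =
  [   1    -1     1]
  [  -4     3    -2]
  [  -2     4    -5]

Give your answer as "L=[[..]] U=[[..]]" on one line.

  R1 -= -4·R0 → [0,-1,2]
  R2 -= -2·R0 → [0,2,-3]
  R2 -= -2·R1 → [0,0,1]

L=[[1,0,0],[-4,1,0],[-2,-2,1]] U=[[1,-1,1],[0,-1,2],[0,0,1]]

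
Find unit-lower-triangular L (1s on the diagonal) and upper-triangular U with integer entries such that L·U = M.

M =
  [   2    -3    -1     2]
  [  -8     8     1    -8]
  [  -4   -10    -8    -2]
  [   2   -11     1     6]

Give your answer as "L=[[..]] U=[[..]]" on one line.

  R1 -= -4·R0 → [0,-4,-3,0]
  R2 -= -2·R0 → [0,-16,-10,2]
  R3 -= 1·R0 → [0,-8,2,4]
  R2 -= 4·R1 → [0,0,2,2]
  R3 -= 2·R1 → [0,0,8,4]
  R3 -= 4·R2 → [0,0,0,-4]

L=[[1,0,0,0],[-4,1,0,0],[-2,4,1,0],[1,2,4,1]] U=[[2,-3,-1,2],[0,-4,-3,0],[0,0,2,2],[0,0,0,-4]]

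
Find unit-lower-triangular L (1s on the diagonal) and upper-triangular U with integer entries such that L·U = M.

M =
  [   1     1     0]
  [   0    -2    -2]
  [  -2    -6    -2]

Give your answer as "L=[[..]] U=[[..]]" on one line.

  row1 -= 0·row0 → [0,-2,-2]
  row2 -= -2·row0 → [0,-4,-2]
  row2 -= 2·row1 → [0,0,2]

L=[[1,0,0],[0,1,0],[-2,2,1]] U=[[1,1,0],[0,-2,-2],[0,0,2]]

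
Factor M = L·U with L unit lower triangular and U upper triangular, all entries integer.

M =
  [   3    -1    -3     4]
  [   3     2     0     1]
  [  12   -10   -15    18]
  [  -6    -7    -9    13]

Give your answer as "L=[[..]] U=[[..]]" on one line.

L=[[1,0,0,0],[1,1,0,0],[4,-2,1,0],[-2,-3,-2,1]] U=[[3,-1,-3,4],[0,3,3,-3],[0,0,3,-4],[0,0,0,4]]

  row1 -= 1·row0 → [0,3,3,-3]
  row2 -= 4·row0 → [0,-6,-3,2]
  row3 -= -2·row0 → [0,-9,-15,21]
  row2 -= -2·row1 → [0,0,3,-4]
  row3 -= -3·row1 → [0,0,-6,12]
  row3 -= -2·row2 → [0,0,0,4]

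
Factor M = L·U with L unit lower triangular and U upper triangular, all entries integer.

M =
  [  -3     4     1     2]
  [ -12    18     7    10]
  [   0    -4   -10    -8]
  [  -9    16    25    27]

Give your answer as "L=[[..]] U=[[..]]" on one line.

  row1 -= 4·row0 → [0,2,3,2]
  row2 -= 0·row0 → [0,-4,-10,-8]
  row3 -= 3·row0 → [0,4,22,21]
  row2 -= -2·row1 → [0,0,-4,-4]
  row3 -= 2·row1 → [0,0,16,17]
  row3 -= -4·row2 → [0,0,0,1]

L=[[1,0,0,0],[4,1,0,0],[0,-2,1,0],[3,2,-4,1]] U=[[-3,4,1,2],[0,2,3,2],[0,0,-4,-4],[0,0,0,1]]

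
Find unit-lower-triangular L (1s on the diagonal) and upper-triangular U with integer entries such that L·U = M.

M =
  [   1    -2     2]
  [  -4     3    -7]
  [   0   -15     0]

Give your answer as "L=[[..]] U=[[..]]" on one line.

  R1 -= -4·R0 → [0,-5,1]
  R2 -= 0·R0 → [0,-15,0]
  R2 -= 3·R1 → [0,0,-3]

L=[[1,0,0],[-4,1,0],[0,3,1]] U=[[1,-2,2],[0,-5,1],[0,0,-3]]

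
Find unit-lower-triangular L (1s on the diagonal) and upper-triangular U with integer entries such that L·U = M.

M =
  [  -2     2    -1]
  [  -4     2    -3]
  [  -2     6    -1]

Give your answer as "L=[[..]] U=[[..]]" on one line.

L=[[1,0,0],[2,1,0],[1,-2,1]] U=[[-2,2,-1],[0,-2,-1],[0,0,-2]]

  R1 -= 2·R0 → [0,-2,-1]
  R2 -= 1·R0 → [0,4,0]
  R2 -= -2·R1 → [0,0,-2]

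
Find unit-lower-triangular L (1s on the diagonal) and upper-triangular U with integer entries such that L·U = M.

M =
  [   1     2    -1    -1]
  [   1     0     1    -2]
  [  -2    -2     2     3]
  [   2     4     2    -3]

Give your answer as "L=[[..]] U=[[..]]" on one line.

  R1 -= 1·R0 → [0,-2,2,-1]
  R2 -= -2·R0 → [0,2,0,1]
  R3 -= 2·R0 → [0,0,4,-1]
  R2 -= -1·R1 → [0,0,2,0]
  R3 -= 0·R1 → [0,0,4,-1]
  R3 -= 2·R2 → [0,0,0,-1]

L=[[1,0,0,0],[1,1,0,0],[-2,-1,1,0],[2,0,2,1]] U=[[1,2,-1,-1],[0,-2,2,-1],[0,0,2,0],[0,0,0,-1]]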